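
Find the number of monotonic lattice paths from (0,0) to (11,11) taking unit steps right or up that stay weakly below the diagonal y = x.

58786

Sub-diagonal monotone paths from (0,0) to (11,11) biject with Dyck paths of semilength 11, giving C_11.
C_11 = C(22,11)/12 = 705432/12 = 58786.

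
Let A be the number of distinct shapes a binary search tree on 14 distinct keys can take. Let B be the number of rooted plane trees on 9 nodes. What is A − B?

2673010

Rooted binary trees with 14 nodes (each child slot possibly empty) number C_14. So A = C_14 = 2674440.
Rooted ordered (plane) trees on m nodes have m−1 edges and are counted by C_{m−1}; m = 9 gives C_8. So B = C_8 = 1430.
A − B = 2674440 − 1430 = 2673010.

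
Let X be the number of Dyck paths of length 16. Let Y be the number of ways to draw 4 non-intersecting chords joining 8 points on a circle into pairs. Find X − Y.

1416

Dyck paths of semilength n (length 2n) are counted by C_n; here n = 8. So X = C_8 = 1430.
Pairing 8 circle points by 4 non-crossing chords gives C_4 matchings. So Y = C_4 = 14.
X − Y = 1430 − 14 = 1416.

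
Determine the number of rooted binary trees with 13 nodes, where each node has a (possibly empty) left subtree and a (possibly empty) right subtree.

742900

Binary trees (left/right distinguished) on n nodes are counted by C_n; here n = 13.
C_13 = C(26,13)/14 = 10400600/14 = 742900.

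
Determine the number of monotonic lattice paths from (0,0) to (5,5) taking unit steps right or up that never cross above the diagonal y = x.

Monotone paths in an n×n grid that stay weakly below the diagonal are counted by C_n; here n = 5.
C_5 = C(10,5)/6 = 252/6 = 42.

42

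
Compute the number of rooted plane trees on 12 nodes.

A rooted plane tree on 12 nodes has 11 edges, and such trees are counted by C_11.
C_11 = C(22,11)/12 = 705432/12 = 58786.

58786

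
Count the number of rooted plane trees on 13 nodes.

A rooted plane tree on 13 nodes has 12 edges, and such trees are counted by C_12.
C_12 = C_11 · 2(2·11+1)/(11+2) = 58786 · 46/13 = 208012.

208012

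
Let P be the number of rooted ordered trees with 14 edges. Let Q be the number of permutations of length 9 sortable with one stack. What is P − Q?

A rooted plane tree with 14 edges has 15 nodes, and the count is C_14. So P = C_14 = 2674440.
By Knuth's characterisation, the stack-sortable permutations of length 9 are the 231-avoiders, numbering C_9. So Q = C_9 = 4862.
P − Q = 2674440 − 4862 = 2669578.

2669578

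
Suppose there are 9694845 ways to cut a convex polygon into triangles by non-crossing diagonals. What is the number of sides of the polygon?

Triangulations of a convex m-gon are counted by C_{m−2}. The Catalan number equal to 9694845 is C_15.
So m − 2 = 15, giving m = 17 sides.

17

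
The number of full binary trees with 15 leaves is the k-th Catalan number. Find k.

14

A full binary tree with L leaves has L−1 internal nodes and is counted by C_{L−1}; L = 15 gives C_14.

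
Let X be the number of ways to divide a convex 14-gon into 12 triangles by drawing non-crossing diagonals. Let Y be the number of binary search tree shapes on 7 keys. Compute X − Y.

207583

Triangulations of a convex m-gon are counted by C_{m−2}; with m = 14 this is C_12. So X = C_12 = 208012.
Rooted binary trees with 7 nodes (each child slot possibly empty) number C_7. So Y = C_7 = 429.
X − Y = 208012 − 429 = 207583.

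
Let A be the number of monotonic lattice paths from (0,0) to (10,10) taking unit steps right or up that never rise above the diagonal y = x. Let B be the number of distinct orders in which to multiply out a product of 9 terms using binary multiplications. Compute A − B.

15366

Sub-diagonal monotone paths from (0,0) to (10,10) biject with Dyck paths of semilength 10, giving C_10. So A = C_10 = 16796.
Parenthesizations of m factors correspond to full binary trees with m leaves, counted by C_{m−1}; m = 9 gives C_8. So B = C_8 = 1430.
A − B = 16796 − 1430 = 15366.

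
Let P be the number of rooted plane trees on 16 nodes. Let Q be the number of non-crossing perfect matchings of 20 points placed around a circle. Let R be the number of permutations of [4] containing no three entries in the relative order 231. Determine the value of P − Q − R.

9678035

A rooted plane tree on 16 nodes has 15 edges, and such trees are counted by C_15. So P = C_15 = 9694845.
Non-crossing perfect matchings of 2n points on a circle are counted by C_n; with 20 points, n = 10. So Q = C_10 = 16796.
Permutations of [n] avoiding any single length-3 pattern are counted by C_n; here n = 4. So R = C_4 = 14.
P − Q − R = 9694845 − 16796 − 14 = 9678035.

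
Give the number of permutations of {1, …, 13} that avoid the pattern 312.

742900

Permutations of [n] avoiding any single length-3 pattern are counted by C_n; here n = 13.
C_13 = C_12 · 2(2·12+1)/(12+2) = 208012 · 50/14 = 742900.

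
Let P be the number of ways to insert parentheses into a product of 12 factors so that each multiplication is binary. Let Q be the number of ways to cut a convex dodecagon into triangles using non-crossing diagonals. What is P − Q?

Bracketing 12 factors into binary products is counted by C_{12−1} = C_11. So P = C_11 = 58786.
Triangulations of a convex m-gon are counted by C_{m−2}; with m = 12 this is C_10. So Q = C_10 = 16796.
P − Q = 58786 − 16796 = 41990.

41990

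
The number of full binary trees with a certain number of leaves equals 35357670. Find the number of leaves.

Full binary trees with L leaves are counted by C_{L−1}. The Catalan number equal to 35357670 is C_16.
So the index is 16, and the number of leaves is 16 + 1 = 17.

17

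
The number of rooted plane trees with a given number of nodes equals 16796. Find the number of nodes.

Rooted ordered trees on m nodes are counted by C_{m−1}, and C_10 = 16796.
So the index is 10, and the number of nodes is 10 + 1 = 11.

11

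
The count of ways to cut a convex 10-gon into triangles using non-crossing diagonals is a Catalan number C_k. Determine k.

8

A convex 10-gon is triangulated into 8 triangles, and the number of such triangulations is the Catalan number C_{10−2} = C_8.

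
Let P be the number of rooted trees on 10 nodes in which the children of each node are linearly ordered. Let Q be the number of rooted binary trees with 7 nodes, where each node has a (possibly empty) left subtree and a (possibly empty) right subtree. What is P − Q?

4433

Rooted ordered (plane) trees on m nodes have m−1 edges and are counted by C_{m−1}; m = 10 gives C_9. So P = C_9 = 4862.
Rooted binary trees with 7 nodes (each child slot possibly empty) number C_7. So Q = C_7 = 429.
P − Q = 4862 − 429 = 4433.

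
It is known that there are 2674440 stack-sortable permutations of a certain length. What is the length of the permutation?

Stack-sortable permutations of [n] are counted by C_n, and C_14 = 2674440.

14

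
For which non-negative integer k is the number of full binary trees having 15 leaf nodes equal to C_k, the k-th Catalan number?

14

Full binary trees with 15 leaves have 15−1 = 14 internal nodes, so there are C_14 of them.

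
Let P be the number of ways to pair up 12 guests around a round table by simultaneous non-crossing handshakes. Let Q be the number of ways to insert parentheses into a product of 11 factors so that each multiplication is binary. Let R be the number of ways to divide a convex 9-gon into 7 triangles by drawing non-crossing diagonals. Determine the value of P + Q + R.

Non-crossing handshake pairings of 2n people are counted by C_n; 12 people gives n = 6. So P = C_6 = 132.
Parenthesizations of m factors correspond to full binary trees with m leaves, counted by C_{m−1}; m = 11 gives C_10. So Q = C_10 = 16796.
A convex 9-gon is triangulated into 7 triangles, and the number of such triangulations is the Catalan number C_{9−2} = C_7. So R = C_7 = 429.
P + Q + R = 132 + 16796 + 429 = 17357.

17357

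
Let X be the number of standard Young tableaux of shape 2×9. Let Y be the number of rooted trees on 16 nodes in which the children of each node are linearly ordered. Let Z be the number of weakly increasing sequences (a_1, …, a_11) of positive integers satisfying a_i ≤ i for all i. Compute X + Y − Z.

Standard Young tableaux of shape 2×n are counted by C_n; here n = 9. So X = C_9 = 4862.
Rooted ordered (plane) trees on m nodes have m−1 edges and are counted by C_{m−1}; m = 16 gives C_15. So Y = C_15 = 9694845.
Such sub-staircase sequences of length n are counted by C_n; here n = 11. So Z = C_11 = 58786.
X + Y − Z = 4862 + 9694845 − 58786 = 9640921.

9640921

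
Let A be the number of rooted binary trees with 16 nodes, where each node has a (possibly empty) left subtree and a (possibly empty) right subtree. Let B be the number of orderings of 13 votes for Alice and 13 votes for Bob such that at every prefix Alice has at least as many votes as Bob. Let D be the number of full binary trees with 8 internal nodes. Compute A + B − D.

Rooted binary trees with 16 nodes (each child slot possibly empty) number C_16. So A = C_16 = 35357670.
Ballot sequences with n votes each where one side never trails are Dyck words, counted by C_n; here n = 13. So B = C_13 = 742900.
The number of full binary trees on 8 internal nodes is the Catalan number C_8. So D = C_8 = 1430.
A + B − D = 35357670 + 742900 − 1430 = 36099140.

36099140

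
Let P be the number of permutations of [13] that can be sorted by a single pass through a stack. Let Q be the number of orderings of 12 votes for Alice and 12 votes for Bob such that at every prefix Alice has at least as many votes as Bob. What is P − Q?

534888

By Knuth's characterisation, the stack-sortable permutations of length 13 are the 231-avoiders, numbering C_13. So P = C_13 = 742900.
Ballot sequences with n votes each where one side never trails are Dyck words, counted by C_n; here n = 12. So Q = C_12 = 208012.
P − Q = 742900 − 208012 = 534888.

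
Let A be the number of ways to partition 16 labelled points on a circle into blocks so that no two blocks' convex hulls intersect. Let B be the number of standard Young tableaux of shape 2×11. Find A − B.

The non-crossing partitions of [16] form a lattice of size C_16. So A = C_16 = 35357670.
Standard Young tableaux of shape 2×n are counted by C_n; here n = 11. So B = C_11 = 58786.
A − B = 35357670 − 58786 = 35298884.

35298884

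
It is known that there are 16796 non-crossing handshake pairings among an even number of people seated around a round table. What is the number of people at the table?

20

Non-crossing handshake pairings of 2n people are counted by C_n. Since C_10 = 16796, the index is 10.
So n = 10, and there are 2n = 20 people.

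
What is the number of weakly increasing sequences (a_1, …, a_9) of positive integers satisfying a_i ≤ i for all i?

4862

Weakly increasing sequences with a_i ≤ i biject with Dyck paths of semilength 9, so there are C_9.
C_9 = C(18,9)/10 = 48620/10 = 4862.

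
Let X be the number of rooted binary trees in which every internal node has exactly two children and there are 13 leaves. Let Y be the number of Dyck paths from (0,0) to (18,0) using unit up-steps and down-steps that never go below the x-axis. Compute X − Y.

203150

A full binary tree with L leaves has L−1 internal nodes and is counted by C_{L−1}; L = 13 gives C_12. So X = C_12 = 208012.
Dyck paths of semilength n (length 2n) are counted by C_n; here n = 9. So Y = C_9 = 4862.
X − Y = 208012 − 4862 = 203150.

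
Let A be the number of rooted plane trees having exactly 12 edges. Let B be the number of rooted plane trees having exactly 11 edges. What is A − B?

149226

Rooted ordered trees with n edges are counted by C_n; here n = 12. So A = C_12 = 208012.
A rooted plane tree with 11 edges has 12 nodes, and the count is C_11. So B = C_11 = 58786.
A − B = 208012 − 58786 = 149226.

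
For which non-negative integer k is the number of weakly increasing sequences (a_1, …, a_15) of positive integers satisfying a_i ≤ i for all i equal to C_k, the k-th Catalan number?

15

Such sub-staircase sequences of length n are counted by C_n; here n = 15.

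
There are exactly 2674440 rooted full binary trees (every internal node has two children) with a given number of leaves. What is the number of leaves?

15

Full binary trees with L leaves are counted by C_{L−1}. The Catalan number equal to 2674440 is C_14.
So the index is 14, and the number of leaves is 14 + 1 = 15.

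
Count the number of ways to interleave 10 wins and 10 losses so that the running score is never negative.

16796

Ballot sequences with n votes each where one side never trails are Dyck words, counted by C_n; here n = 10.
C_10 = C(20,10)/11 = 184756/11 = 16796.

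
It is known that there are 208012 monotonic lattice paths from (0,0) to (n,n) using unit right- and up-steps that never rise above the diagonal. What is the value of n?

Such diagonal-avoiding paths in an n×n grid are counted by C_n. Since C_12 = 208012, the index is 12.

12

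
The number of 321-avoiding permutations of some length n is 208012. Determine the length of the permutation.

Permutations of [n] avoiding a fixed length-3 pattern are counted by C_n. Since C_12 = 208012, the index is 12.

12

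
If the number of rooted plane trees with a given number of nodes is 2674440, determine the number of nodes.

Rooted ordered trees on m nodes are counted by C_{m−1}. Since C_14 = 2674440, the index is 14.
So the index is 14, and the number of nodes is 14 + 1 = 15.

15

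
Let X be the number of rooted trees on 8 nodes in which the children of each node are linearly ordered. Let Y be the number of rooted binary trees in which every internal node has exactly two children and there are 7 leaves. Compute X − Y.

A rooted plane tree on 8 nodes has 7 edges, and such trees are counted by C_7. So X = C_7 = 429.
A full binary tree with L leaves has L−1 internal nodes and is counted by C_{L−1}; L = 7 gives C_6. So Y = C_6 = 132.
X − Y = 429 − 132 = 297.

297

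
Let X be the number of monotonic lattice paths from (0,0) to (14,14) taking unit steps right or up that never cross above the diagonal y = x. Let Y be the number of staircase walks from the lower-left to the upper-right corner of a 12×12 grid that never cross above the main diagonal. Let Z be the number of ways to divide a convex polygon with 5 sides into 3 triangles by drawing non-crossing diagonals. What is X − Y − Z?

Sub-diagonal monotone paths from (0,0) to (14,14) biject with Dyck paths of semilength 14, giving C_14. So X = C_14 = 2674440.
Monotone paths in an n×n grid that stay weakly below the diagonal are counted by C_n; here n = 12. So Y = C_12 = 208012.
The number of triangulations of a 5-gon is the Catalan number C_3 (index = sides − 2). So Z = C_3 = 5.
X − Y − Z = 2674440 − 208012 − 5 = 2466423.

2466423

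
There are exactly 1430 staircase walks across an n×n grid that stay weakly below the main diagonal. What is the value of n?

8

Such diagonal-avoiding paths in an n×n grid are counted by C_n; 1430 = C_8.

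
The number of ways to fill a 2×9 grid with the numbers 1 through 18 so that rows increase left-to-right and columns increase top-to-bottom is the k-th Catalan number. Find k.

Standard Young tableaux of shape 2×n are counted by C_n; here n = 9.

9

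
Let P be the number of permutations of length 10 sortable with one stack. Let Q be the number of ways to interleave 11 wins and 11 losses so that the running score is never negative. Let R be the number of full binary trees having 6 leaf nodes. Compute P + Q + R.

By Knuth's characterisation, the stack-sortable permutations of length 10 are the 231-avoiders, numbering C_10. So P = C_10 = 16796.
Reading a vote for the leader as '(' and for the other as ')' turns such a sequence into a balanced string of 11 pairs, so the count is C_11. So Q = C_11 = 58786.
A full binary tree with L leaves has L−1 internal nodes and is counted by C_{L−1}; L = 6 gives C_5. So R = C_5 = 42.
P + Q + R = 16796 + 58786 + 42 = 75624.

75624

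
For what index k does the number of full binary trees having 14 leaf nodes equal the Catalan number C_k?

13

A full binary tree with L leaves has L−1 internal nodes and is counted by C_{L−1}; L = 14 gives C_13.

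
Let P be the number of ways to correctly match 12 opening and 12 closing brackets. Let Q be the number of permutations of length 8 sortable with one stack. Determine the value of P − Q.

Balanced strings of n pairs of brackets are counted by C_n; here n = 12. So P = C_12 = 208012.
By Knuth's characterisation, the stack-sortable permutations of length 8 are the 231-avoiders, numbering C_8. So Q = C_8 = 1430.
P − Q = 208012 − 1430 = 206582.

206582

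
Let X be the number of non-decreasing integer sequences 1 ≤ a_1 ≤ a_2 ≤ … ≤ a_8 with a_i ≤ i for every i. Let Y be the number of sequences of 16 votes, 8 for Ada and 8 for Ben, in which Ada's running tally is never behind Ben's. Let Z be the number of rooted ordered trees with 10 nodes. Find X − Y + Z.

4862

Such sub-staircase sequences of length n are counted by C_n; here n = 8. So X = C_8 = 1430.
Reading a vote for the leader as '(' and for the other as ')' turns such a sequence into a balanced string of 8 pairs, so the count is C_8. So Y = C_8 = 1430.
Rooted ordered (plane) trees on m nodes have m−1 edges and are counted by C_{m−1}; m = 10 gives C_9. So Z = C_9 = 4862.
X − Y + Z = 1430 − 1430 + 4862 = 4862.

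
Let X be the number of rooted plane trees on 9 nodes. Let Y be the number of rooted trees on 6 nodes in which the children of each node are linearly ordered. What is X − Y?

1388

A rooted plane tree on 9 nodes has 8 edges, and such trees are counted by C_8. So X = C_8 = 1430.
Rooted ordered (plane) trees on m nodes have m−1 edges and are counted by C_{m−1}; m = 6 gives C_5. So Y = C_5 = 42.
X − Y = 1430 − 42 = 1388.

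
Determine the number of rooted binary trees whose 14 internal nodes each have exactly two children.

Full binary trees with n internal nodes are counted by C_n; here n = 14.
C_14 = C(28,14)/15 = 40116600/15 = 2674440.

2674440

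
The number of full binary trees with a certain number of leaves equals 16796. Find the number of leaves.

11

Full binary trees with L leaves are counted by C_{L−1}. Since C_10 = 16796, the index is 10.
So the index is 10, and the number of leaves is 10 + 1 = 11.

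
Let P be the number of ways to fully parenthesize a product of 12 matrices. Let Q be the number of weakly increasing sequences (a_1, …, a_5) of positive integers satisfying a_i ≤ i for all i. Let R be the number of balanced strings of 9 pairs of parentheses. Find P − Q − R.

53882

Parenthesizations of m factors correspond to full binary trees with m leaves, counted by C_{m−1}; m = 12 gives C_11. So P = C_11 = 58786.
Such sub-staircase sequences of length n are counted by C_n; here n = 5. So Q = C_5 = 42.
Balanced strings of n pairs of brackets are counted by C_n; here n = 9. So R = C_9 = 4862.
P − Q − R = 58786 − 42 − 4862 = 53882.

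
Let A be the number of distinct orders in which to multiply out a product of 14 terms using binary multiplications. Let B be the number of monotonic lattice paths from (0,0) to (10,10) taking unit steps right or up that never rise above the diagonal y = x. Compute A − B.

726104

Bracketing 14 factors into binary products is counted by C_{14−1} = C_13. So A = C_13 = 742900.
Monotone paths in an n×n grid that stay weakly below the diagonal are counted by C_n; here n = 10. So B = C_10 = 16796.
A − B = 742900 − 16796 = 726104.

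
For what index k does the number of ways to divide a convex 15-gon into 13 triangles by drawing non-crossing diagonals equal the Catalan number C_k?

13

Triangulations of a convex m-gon are counted by C_{m−2}; with m = 15 this is C_13.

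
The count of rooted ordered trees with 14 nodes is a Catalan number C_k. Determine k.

13

Rooted ordered (plane) trees on m nodes have m−1 edges and are counted by C_{m−1}; m = 14 gives C_13.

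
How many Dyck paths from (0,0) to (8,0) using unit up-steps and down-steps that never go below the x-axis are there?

A Dyck path with 4 up-steps and 4 down-steps has semilength 4, so there are C_4 of them.
C_4 = C(8,4)/5 = 70/5 = 14.

14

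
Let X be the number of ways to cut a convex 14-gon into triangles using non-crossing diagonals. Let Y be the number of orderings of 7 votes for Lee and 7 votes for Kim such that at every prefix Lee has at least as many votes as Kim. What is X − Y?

Triangulations of a convex m-gon are counted by C_{m−2}; with m = 14 this is C_12. So X = C_12 = 208012.
Ballot sequences with n votes each where one side never trails are Dyck words, counted by C_n; here n = 7. So Y = C_7 = 429.
X − Y = 208012 − 429 = 207583.

207583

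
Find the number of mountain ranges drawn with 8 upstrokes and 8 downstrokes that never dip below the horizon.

1430

Dyck paths of semilength n (length 2n) are counted by C_n; here n = 8.
C_8 = C(16,8)/9 = 12870/9 = 1430.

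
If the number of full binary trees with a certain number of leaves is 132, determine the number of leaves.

7

Full binary trees with L leaves are counted by C_{L−1}; 132 = C_6.
So the index is 6, and the number of leaves is 6 + 1 = 7.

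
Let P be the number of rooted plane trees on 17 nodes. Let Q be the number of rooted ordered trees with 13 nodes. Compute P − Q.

Rooted ordered (plane) trees on m nodes have m−1 edges and are counted by C_{m−1}; m = 17 gives C_16. So P = C_16 = 35357670.
Rooted ordered (plane) trees on m nodes have m−1 edges and are counted by C_{m−1}; m = 13 gives C_12. So Q = C_12 = 208012.
P − Q = 35357670 − 208012 = 35149658.

35149658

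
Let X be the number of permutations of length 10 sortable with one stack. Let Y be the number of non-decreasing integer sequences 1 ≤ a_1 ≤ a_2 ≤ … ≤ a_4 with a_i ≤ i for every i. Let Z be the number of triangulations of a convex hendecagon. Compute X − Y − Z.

By Knuth's characterisation, the stack-sortable permutations of length 10 are the 231-avoiders, numbering C_10. So X = C_10 = 16796.
Weakly increasing sequences with a_i ≤ i biject with Dyck paths of semilength 4, so there are C_4. So Y = C_4 = 14.
The number of triangulations of an 11-gon is the Catalan number C_9 (index = sides − 2). So Z = C_9 = 4862.
X − Y − Z = 16796 − 14 − 4862 = 11920.

11920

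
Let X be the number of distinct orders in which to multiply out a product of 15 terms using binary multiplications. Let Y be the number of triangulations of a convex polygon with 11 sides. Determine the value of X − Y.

Bracketing 15 factors into binary products is counted by C_{15−1} = C_14. So X = C_14 = 2674440.
The number of triangulations of an 11-gon is the Catalan number C_9 (index = sides − 2). So Y = C_9 = 4862.
X − Y = 2674440 − 4862 = 2669578.

2669578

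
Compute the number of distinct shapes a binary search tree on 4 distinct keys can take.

There are C_n binary search tree shapes on n keys; with n = 4 that is C_4.
C_4 = 14.

14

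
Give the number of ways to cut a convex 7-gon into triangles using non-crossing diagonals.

42

A convex 7-gon is triangulated into 5 triangles, and the number of such triangulations is the Catalan number C_{7−2} = C_5.
C_5 = 42.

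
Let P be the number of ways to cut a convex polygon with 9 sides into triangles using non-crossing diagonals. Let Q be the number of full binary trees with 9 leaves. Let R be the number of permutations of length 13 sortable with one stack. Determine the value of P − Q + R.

741899

Triangulations of a convex m-gon are counted by C_{m−2}; with m = 9 this is C_7. So P = C_7 = 429.
Full binary trees with 9 leaves have 9−1 = 8 internal nodes, so there are C_8 of them. So Q = C_8 = 1430.
Stack-sortable permutations are exactly the 231-avoiding ones, counted by C_n; here n = 13. So R = C_13 = 742900.
P − Q + R = 429 − 1430 + 742900 = 741899.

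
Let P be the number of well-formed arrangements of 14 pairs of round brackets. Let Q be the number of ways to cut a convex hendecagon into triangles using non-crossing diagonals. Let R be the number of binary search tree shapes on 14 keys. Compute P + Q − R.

4862

A balanced arrangement of 14 bracket pairs is a Dyck word of semilength 14, so the count is C_14. So P = C_14 = 2674440.
Triangulations of a convex m-gon are counted by C_{m−2}; with m = 11 this is C_9. So Q = C_9 = 4862.
Binary trees (left/right distinguished) on n nodes are counted by C_n; here n = 14. So R = C_14 = 2674440.
P + Q − R = 2674440 + 4862 − 2674440 = 4862.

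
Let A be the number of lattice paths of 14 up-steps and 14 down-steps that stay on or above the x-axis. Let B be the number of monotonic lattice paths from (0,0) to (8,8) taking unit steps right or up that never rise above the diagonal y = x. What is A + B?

Paths of 14 up- and 14 down-steps that never dip below the axis are Dyck paths; their count is C_14. So A = C_14 = 2674440.
Sub-diagonal monotone paths from (0,0) to (8,8) biject with Dyck paths of semilength 8, giving C_8. So B = C_8 = 1430.
A + B = 2674440 + 1430 = 2675870.

2675870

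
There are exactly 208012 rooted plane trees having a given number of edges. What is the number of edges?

Rooted ordered trees with n edges are counted by C_n; 208012 = C_12.

12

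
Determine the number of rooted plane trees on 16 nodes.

Rooted ordered (plane) trees on m nodes have m−1 edges and are counted by C_{m−1}; m = 16 gives C_15.
C_15 = C(30,15)/16 = 155117520/16 = 9694845.

9694845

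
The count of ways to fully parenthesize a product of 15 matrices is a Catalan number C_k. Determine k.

Bracketing 15 factors into binary products is counted by C_{15−1} = C_14.

14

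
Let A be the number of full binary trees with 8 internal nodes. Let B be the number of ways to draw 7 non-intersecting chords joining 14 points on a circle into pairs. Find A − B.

The number of full binary trees on 8 internal nodes is the Catalan number C_8. So A = C_8 = 1430.
Non-crossing perfect matchings of 2n points on a circle are counted by C_n; with 14 points, n = 7. So B = C_7 = 429.
A − B = 1430 − 429 = 1001.

1001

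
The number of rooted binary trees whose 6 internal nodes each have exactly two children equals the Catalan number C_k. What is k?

6

The number of full binary trees on 6 internal nodes is the Catalan number C_6.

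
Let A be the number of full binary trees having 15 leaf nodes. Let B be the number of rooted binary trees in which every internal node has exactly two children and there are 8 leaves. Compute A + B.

2674869

A full binary tree with L leaves has L−1 internal nodes and is counted by C_{L−1}; L = 15 gives C_14. So A = C_14 = 2674440.
Full binary trees with 8 leaves have 8−1 = 7 internal nodes, so there are C_7 of them. So B = C_7 = 429.
A + B = 2674440 + 429 = 2674869.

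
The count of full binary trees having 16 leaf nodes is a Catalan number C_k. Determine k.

15

A full binary tree with L leaves has L−1 internal nodes and is counted by C_{L−1}; L = 16 gives C_15.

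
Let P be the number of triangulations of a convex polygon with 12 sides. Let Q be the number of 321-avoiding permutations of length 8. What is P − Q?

Triangulations of a convex m-gon are counted by C_{m−2}; with m = 12 this is C_10. So P = C_10 = 16796.
For any fixed pattern of length 3, the pattern-avoiding permutations of [8] number C_8. So Q = C_8 = 1430.
P − Q = 16796 − 1430 = 15366.

15366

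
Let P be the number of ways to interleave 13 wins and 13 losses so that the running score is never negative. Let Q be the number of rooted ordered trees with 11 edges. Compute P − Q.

684114

Reading a vote for the leader as '(' and for the other as ')' turns such a sequence into a balanced string of 13 pairs, so the count is C_13. So P = C_13 = 742900.
Rooted ordered trees with n edges are counted by C_n; here n = 11. So Q = C_11 = 58786.
P − Q = 742900 − 58786 = 684114.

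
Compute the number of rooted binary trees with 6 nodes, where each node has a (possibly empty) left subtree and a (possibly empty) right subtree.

Binary trees (left/right distinguished) on n nodes are counted by C_n; here n = 6.
C_6 = C(12,6)/7 = 924/7 = 132.

132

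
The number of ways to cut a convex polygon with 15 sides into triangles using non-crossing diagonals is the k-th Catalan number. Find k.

Triangulations of a convex m-gon are counted by C_{m−2}; with m = 15 this is C_13.

13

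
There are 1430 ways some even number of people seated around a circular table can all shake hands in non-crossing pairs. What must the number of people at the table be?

16

Non-crossing handshake pairings of 2n people are counted by C_n. Since C_8 = 1430, the index is 8.
So n = 8, and there are 2n = 16 people.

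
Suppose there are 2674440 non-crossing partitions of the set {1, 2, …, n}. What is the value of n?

14

Non-crossing partitions of [n] are counted by C_n; 2674440 = C_14.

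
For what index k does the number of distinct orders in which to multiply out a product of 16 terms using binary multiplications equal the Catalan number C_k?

Parenthesizations of m factors correspond to full binary trees with m leaves, counted by C_{m−1}; m = 16 gives C_15.

15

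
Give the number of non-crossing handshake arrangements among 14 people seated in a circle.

With 14 = 2·7 people, non-crossing handshake pairings are non-crossing perfect matchings on a circle, counted by C_7.
C_7 = C(14,7)/8 = 3432/8 = 429.

429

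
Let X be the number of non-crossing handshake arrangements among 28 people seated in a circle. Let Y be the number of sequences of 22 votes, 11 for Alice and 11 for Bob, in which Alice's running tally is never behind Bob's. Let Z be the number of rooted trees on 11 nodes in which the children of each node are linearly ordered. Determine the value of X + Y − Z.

With 28 = 2·14 people, non-crossing handshake pairings are non-crossing perfect matchings on a circle, counted by C_14. So X = C_14 = 2674440.
Ballot sequences with n votes each where one side never trails are Dyck words, counted by C_n; here n = 11. So Y = C_11 = 58786.
Rooted ordered (plane) trees on m nodes have m−1 edges and are counted by C_{m−1}; m = 11 gives C_10. So Z = C_10 = 16796.
X + Y − Z = 2674440 + 58786 − 16796 = 2716430.

2716430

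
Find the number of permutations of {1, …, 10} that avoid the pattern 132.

16796

Permutations of [n] avoiding any single length-3 pattern are counted by C_n; here n = 10.
C_10 = 16796.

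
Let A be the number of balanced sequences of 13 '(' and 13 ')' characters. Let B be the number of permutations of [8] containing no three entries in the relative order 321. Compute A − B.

With 13 pairs the number of balanced bracket strings is the Catalan number C_13. So A = C_13 = 742900.
For any fixed pattern of length 3, the pattern-avoiding permutations of [8] number C_8. So B = C_8 = 1430.
A − B = 742900 − 1430 = 741470.

741470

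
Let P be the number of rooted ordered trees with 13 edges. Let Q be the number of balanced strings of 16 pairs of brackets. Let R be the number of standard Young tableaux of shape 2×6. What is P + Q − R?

Rooted ordered trees with n edges are counted by C_n; here n = 13. So P = C_13 = 742900.
With 16 pairs the number of balanced bracket strings is the Catalan number C_16. So Q = C_16 = 35357670.
By the hook-length formula (or a Dyck-path bijection), SYT of shape 2×6 number C_6. So R = C_6 = 132.
P + Q − R = 742900 + 35357670 − 132 = 36100438.

36100438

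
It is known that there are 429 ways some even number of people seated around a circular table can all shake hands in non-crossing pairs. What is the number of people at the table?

Non-crossing handshake pairings of 2n people are counted by C_n. The Catalan number equal to 429 is C_7.
So n = 7, and there are 2n = 14 people.

14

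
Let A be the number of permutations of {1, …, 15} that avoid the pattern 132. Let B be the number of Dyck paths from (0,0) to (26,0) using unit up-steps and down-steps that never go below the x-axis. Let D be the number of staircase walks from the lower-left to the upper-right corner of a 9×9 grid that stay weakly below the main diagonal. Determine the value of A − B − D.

8947083

Permutations of [n] avoiding any single length-3 pattern are counted by C_n; here n = 15. So A = C_15 = 9694845.
Paths of 13 up- and 13 down-steps that never dip below the axis are Dyck paths; their count is C_13. So B = C_13 = 742900.
Sub-diagonal monotone paths from (0,0) to (9,9) biject with Dyck paths of semilength 9, giving C_9. So D = C_9 = 4862.
A − B − D = 9694845 − 742900 − 4862 = 8947083.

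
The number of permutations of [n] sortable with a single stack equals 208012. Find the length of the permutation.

12

Stack-sortable permutations of [n] are counted by C_n. Since C_12 = 208012, the index is 12.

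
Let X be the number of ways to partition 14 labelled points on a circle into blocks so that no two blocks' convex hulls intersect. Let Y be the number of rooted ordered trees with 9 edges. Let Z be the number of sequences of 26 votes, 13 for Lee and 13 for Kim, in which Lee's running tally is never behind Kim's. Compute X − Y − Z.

The non-crossing partitions of [14] form a lattice of size C_14. So X = C_14 = 2674440.
A rooted plane tree with 9 edges has 10 nodes, and the count is C_9. So Y = C_9 = 4862.
Ballot sequences with n votes each where one side never trails are Dyck words, counted by C_n; here n = 13. So Z = C_13 = 742900.
X − Y − Z = 2674440 − 4862 − 742900 = 1926678.

1926678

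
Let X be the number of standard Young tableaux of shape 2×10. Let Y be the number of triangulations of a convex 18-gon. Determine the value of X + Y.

35374466

Standard Young tableaux of shape 2×n are counted by C_n; here n = 10. So X = C_10 = 16796.
A convex 18-gon is triangulated into 16 triangles, and the number of such triangulations is the Catalan number C_{18−2} = C_16. So Y = C_16 = 35357670.
X + Y = 16796 + 35357670 = 35374466.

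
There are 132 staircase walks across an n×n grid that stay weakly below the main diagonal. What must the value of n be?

Such diagonal-avoiding paths in an n×n grid are counted by C_n. Since C_6 = 132, the index is 6.

6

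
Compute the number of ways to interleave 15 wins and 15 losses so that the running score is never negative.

Ballot sequences with n votes each where one side never trails are Dyck words, counted by C_n; here n = 15.
C_15 = C(30,15)/16 = 155117520/16 = 9694845.

9694845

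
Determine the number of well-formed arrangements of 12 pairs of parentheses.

208012

A balanced arrangement of 12 bracket pairs is a Dyck word of semilength 12, so the count is C_12.
C_12 = C_11 · 2(2·11+1)/(11+2) = 58786 · 46/13 = 208012.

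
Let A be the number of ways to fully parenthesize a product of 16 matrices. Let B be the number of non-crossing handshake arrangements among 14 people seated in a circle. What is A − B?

Bracketing 16 factors into binary products is counted by C_{16−1} = C_15. So A = C_15 = 9694845.
Non-crossing handshake pairings of 2n people are counted by C_n; 14 people gives n = 7. So B = C_7 = 429.
A − B = 9694845 − 429 = 9694416.

9694416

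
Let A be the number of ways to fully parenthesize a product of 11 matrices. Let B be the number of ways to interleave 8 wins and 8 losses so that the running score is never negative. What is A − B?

Parenthesizations of m factors correspond to full binary trees with m leaves, counted by C_{m−1}; m = 11 gives C_10. So A = C_10 = 16796.
Ballot sequences with n votes each where one side never trails are Dyck words, counted by C_n; here n = 8. So B = C_8 = 1430.
A − B = 16796 − 1430 = 15366.

15366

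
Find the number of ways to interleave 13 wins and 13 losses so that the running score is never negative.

742900

Reading a vote for the leader as '(' and for the other as ')' turns such a sequence into a balanced string of 13 pairs, so the count is C_13.
C_13 = C(26,13)/14 = 10400600/14 = 742900.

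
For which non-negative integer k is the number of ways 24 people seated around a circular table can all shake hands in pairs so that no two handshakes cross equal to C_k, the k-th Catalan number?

Non-crossing handshake pairings of 2n people are counted by C_n; 24 people gives n = 12.

12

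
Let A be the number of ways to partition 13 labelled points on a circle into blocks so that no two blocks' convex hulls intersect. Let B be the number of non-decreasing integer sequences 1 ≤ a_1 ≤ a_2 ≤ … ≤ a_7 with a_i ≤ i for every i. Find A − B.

The non-crossing partitions of [13] form a lattice of size C_13. So A = C_13 = 742900.
Such sub-staircase sequences of length n are counted by C_n; here n = 7. So B = C_7 = 429.
A − B = 742900 − 429 = 742471.

742471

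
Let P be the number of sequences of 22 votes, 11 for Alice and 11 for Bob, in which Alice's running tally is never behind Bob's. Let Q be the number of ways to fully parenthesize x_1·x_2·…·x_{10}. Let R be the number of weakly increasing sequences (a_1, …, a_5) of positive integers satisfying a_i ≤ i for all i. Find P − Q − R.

53882

Ballot sequences with n votes each where one side never trails are Dyck words, counted by C_n; here n = 11. So P = C_11 = 58786.
Ways to associate a product of 10 factors correspond to binary trees on 10 leaves, so the count is C_9. So Q = C_9 = 4862.
Weakly increasing sequences with a_i ≤ i biject with Dyck paths of semilength 5, so there are C_5. So R = C_5 = 42.
P − Q − R = 58786 − 4862 − 42 = 53882.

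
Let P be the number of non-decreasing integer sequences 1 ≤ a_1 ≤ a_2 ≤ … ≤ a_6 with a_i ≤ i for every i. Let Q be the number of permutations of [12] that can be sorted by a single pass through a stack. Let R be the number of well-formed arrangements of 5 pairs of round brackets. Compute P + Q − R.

208102

Weakly increasing sequences with a_i ≤ i biject with Dyck paths of semilength 6, so there are C_6. So P = C_6 = 132.
Stack-sortable permutations are exactly the 231-avoiding ones, counted by C_n; here n = 12. So Q = C_12 = 208012.
With 5 pairs the number of balanced bracket strings is the Catalan number C_5. So R = C_5 = 42.
P + Q − R = 132 + 208012 − 42 = 208102.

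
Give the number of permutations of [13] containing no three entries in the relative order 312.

742900

For any fixed pattern of length 3, the pattern-avoiding permutations of [13] number C_13.
C_13 = C_12 · 2(2·12+1)/(12+2) = 208012 · 50/14 = 742900.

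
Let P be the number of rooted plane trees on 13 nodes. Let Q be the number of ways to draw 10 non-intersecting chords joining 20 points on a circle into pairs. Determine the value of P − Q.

191216

Rooted ordered (plane) trees on m nodes have m−1 edges and are counted by C_{m−1}; m = 13 gives C_12. So P = C_12 = 208012.
Pairing 20 circle points by 10 non-crossing chords gives C_10 matchings. So Q = C_10 = 16796.
P − Q = 208012 − 16796 = 191216.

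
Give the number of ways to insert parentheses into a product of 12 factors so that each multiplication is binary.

58786

Ways to associate a product of 12 factors correspond to binary trees on 12 leaves, so the count is C_11.
C_11 = C(22,11)/12 = 705432/12 = 58786.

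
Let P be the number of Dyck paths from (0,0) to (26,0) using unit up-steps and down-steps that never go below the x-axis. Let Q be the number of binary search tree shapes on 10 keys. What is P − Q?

A Dyck path with 13 up-steps and 13 down-steps has semilength 13, so there are C_13 of them. So P = C_13 = 742900.
There are C_n binary search tree shapes on n keys; with n = 10 that is C_10. So Q = C_10 = 16796.
P − Q = 742900 − 16796 = 726104.

726104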